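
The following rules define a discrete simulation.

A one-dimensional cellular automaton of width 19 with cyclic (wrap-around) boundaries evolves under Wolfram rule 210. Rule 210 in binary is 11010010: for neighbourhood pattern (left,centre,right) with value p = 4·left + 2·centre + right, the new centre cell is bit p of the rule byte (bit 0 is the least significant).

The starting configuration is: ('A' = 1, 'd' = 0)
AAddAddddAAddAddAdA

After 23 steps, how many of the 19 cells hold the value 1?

[0] AAddAddddAAddAddAdA
[1] AAAAdAddAdAAAdAAddd
[2] dAAAddAAdddAAddAAdA
[3] ddAAAAdAAdAdAAAdAdd
[4] dAdAAAddAddddAAddAd
[5] AdddAAAAdAddAdAAAdA
[6] AAdAdAAAddAAdddAAdd
[7] dAddddAAAAdAAdAdAAA
[8] ddAddAdAAAddAddddAA
[9] AAdAAdddAAAAdAddAdA
[10] AAddAAdAdAAAddAAddd
[11] dAAAdAddddAAAAdAAdA
[12] ddAAddAddAdAAAddAdd
[13] dAdAAAdAAdddAAAAdAd
[14] AdddAAddAAdAdAAAddA
[15] AAdAdAAAdAddddAAAAd
[16] dAddddAAddAddAdAAAd
[17] AdAddAdAAAdAAdddAAA
[18] AddAAdddAAddAAdAdAA
[19] AAAdAAdAdAAAdAddddA
[20] AAAddAddddAAddAddAd
[21] dAAAAdAddAdAAAdAAdd
[22] AdAAAddAAdddAAddAAd
[23] dddAAAAdAAdAdAAAdAd

11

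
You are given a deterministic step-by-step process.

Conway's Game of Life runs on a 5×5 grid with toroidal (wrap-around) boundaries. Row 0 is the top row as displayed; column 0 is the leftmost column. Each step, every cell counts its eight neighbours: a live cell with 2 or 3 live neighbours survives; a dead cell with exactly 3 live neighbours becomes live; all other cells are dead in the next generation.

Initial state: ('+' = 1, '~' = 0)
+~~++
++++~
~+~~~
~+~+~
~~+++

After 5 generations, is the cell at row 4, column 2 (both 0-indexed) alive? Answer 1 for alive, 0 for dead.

0

t=0: +~~++
++++~
~+~~~
~+~+~
~~+++
t=1: ~~~~~
~~~+~
~~~++
++~++
~+~~~
t=2: ~~~~~
~~~++
~~~~~
~+~+~
~++~+
t=3: +~+~+
~~~~~
~~+++
++~+~
++++~
t=4: +~+~+
+++~~
+++++
~~~~~
~~~~~
t=5: +~+++
~~~~~
~~~++
+++++
~~~~~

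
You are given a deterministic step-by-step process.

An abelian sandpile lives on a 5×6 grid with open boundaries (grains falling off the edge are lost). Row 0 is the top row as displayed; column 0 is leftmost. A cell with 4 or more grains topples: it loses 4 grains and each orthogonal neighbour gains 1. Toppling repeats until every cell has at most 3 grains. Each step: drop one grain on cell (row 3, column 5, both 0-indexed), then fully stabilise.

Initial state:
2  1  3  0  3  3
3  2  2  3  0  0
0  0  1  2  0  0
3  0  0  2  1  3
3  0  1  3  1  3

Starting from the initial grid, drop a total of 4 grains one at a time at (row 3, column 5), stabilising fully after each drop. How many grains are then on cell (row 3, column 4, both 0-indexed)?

step 0: 2  1  3  0  3  3
3  2  2  3  0  0
0  0  1  2  0  0
3  0  0  2  1  3
3  0  1  3  1  3
step 1: 2  1  3  0  3  3
3  2  2  3  0  0
0  0  1  2  0  1
3  0  0  2  2  1
3  0  1  3  2  0
step 2: 2  1  3  0  3  3
3  2  2  3  0  0
0  0  1  2  0  1
3  0  0  2  2  2
3  0  1  3  2  0
step 3: 2  1  3  0  3  3
3  2  2  3  0  0
0  0  1  2  0  1
3  0  0  2  2  3
3  0  1  3  2  0
step 4: 2  1  3  0  3  3
3  2  2  3  0  0
0  0  1  2  0  2
3  0  0  2  3  0
3  0  1  3  2  1

3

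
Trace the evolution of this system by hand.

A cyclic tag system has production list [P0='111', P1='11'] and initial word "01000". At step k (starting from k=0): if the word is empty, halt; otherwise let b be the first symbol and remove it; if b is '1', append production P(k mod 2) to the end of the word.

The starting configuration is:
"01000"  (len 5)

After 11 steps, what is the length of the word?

11

0) "01000"  (len 5)
1) "1000"  (len 4)
2) "00011"  (len 5)
3) "0011"  (len 4)
4) "011"  (len 3)
5) "11"  (len 2)
6) "111"  (len 3)
7) "11111"  (len 5)
8) "111111"  (len 6)
9) "11111111"  (len 8)
10) "111111111"  (len 9)
11) "11111111111"  (len 11)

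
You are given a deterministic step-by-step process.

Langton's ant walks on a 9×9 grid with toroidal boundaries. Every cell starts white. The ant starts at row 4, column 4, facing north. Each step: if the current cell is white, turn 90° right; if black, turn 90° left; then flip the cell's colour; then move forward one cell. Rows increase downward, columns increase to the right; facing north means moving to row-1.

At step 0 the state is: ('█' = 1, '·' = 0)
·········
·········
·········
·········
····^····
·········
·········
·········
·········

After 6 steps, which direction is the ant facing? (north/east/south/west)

step 0: ·········
·········
·········
·········
····^····
·········
·········
·········
·········
step 1: ·········
·········
·········
·········
····█>···
·········
·········
·········
·········
step 2: ·········
·········
·········
·········
····██···
·····v···
·········
·········
·········
step 3: ·········
·········
·········
·········
····██···
····<█···
·········
·········
·········
step 4: ·········
·········
·········
·········
····^█···
····██···
·········
·········
·········
step 5: ·········
·········
·········
·········
···<·█···
····██···
·········
·········
·········
step 6: ·········
·········
·········
···^·····
···█·█···
····██···
·········
·········
·········

north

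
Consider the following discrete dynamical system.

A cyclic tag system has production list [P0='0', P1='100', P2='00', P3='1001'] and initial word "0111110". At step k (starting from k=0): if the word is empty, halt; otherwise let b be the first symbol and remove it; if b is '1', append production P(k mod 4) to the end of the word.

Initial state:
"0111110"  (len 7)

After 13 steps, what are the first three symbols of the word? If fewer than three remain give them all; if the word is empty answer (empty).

0) "0111110"  (len 7)
1) "111110"  (len 6)
2) "11110100"  (len 8)
3) "111010000"  (len 9)
4) "110100001001"  (len 12)
5) "101000010010"  (len 12)
6) "01000010010100"  (len 14)
7) "1000010010100"  (len 13)
8) "0000100101001001"  (len 16)
9) "000100101001001"  (len 15)
10) "00100101001001"  (len 14)
11) "0100101001001"  (len 13)
12) "100101001001"  (len 12)
13) "001010010010"  (len 12)

001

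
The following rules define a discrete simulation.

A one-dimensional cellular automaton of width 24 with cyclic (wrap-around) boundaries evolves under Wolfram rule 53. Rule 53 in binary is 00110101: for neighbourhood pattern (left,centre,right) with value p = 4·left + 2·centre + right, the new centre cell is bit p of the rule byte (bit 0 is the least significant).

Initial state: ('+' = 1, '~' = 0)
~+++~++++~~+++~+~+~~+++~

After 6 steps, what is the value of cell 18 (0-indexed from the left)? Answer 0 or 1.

step 0: ~+++~++++~~+++~+~+~~+++~
step 1: ~~~~+~~~~+~~~~+++++~~~~+
step 2: +++~++++~++++~~~~~~+++~+
step 3: ~~~+~~~~+~~~~+++++~~~~+~
step 4: ++~++++~++++~~~~~~+++~++
step 5: ~~+~~~~+~~~~+++++~~~~+~~
step 6: +~++++~++++~~~~~~+++~+++

1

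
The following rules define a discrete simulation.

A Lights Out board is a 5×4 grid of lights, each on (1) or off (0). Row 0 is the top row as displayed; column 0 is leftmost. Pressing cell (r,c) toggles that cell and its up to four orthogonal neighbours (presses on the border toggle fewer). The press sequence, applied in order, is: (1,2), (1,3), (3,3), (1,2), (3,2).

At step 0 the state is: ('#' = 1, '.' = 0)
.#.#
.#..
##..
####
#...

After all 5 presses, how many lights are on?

13

[0] .#.#
.#..
##..
####
#...
[1] .###
..##
###.
####
#...
[2] .##.
....
####
####
#...
[3] .##.
....
###.
##..
#..#
[4] .#..
.###
##..
##..
#..#
[5] .#..
.###
###.
#.##
#.##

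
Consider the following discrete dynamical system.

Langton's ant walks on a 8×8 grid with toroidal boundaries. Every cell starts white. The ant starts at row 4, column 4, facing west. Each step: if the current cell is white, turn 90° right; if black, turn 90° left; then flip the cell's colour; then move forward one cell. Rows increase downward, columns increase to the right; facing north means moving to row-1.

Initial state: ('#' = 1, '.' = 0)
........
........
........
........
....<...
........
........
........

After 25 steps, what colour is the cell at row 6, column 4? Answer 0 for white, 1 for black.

1

gen 0: ........
........
........
........
....<...
........
........
........
gen 1: ........
........
........
....^...
....#...
........
........
........
gen 2: ........
........
........
....#>..
....#...
........
........
........
gen 3: ........
........
........
....##..
....#v..
........
........
........
gen 4: ........
........
........
....##..
....<#..
........
........
........
gen 5: ........
........
........
....##..
.....#..
....v...
........
........
gen 6: ........
........
........
....##..
.....#..
...<#...
........
........
gen 7: ........
........
........
....##..
...^.#..
...##...
........
........
gen 8: ........
........
........
....##..
...#>#..
...##...
........
........
gen 9: ........
........
........
....##..
...###..
...#v...
........
........
gen 10: ........
........
........
....##..
...###..
...#.>..
........
........
gen 11: ........
........
........
....##..
...###..
...#.#..
.....v..
........
gen 12: ........
........
........
....##..
...###..
...#.#..
....<#..
........
gen 13: ........
........
........
....##..
...###..
...#^#..
....##..
........
gen 14: ........
........
........
....##..
...###..
...##>..
....##..
........
gen 15: ........
........
........
....##..
...##^..
...##...
....##..
........
gen 16: ........
........
........
....##..
...#<...
...##...
....##..
........
gen 17: ........
........
........
....##..
...#....
...#v...
....##..
........
gen 18: ........
........
........
....##..
...#....
...#.>..
....##..
........
gen 19: ........
........
........
....##..
...#....
...#.#..
....#v..
........
gen 20: ........
........
........
....##..
...#....
...#.#..
....#.>.
........
gen 21: ........
........
........
....##..
...#....
...#.#..
....#.#.
......v.
gen 22: ........
........
........
....##..
...#....
...#.#..
....#.#.
.....<#.
gen 23: ........
........
........
....##..
...#....
...#.#..
....#^#.
.....##.
gen 24: ........
........
........
....##..
...#....
...#.#..
....##>.
.....##.
gen 25: ........
........
........
....##..
...#....
...#.#^.
....##..
.....##.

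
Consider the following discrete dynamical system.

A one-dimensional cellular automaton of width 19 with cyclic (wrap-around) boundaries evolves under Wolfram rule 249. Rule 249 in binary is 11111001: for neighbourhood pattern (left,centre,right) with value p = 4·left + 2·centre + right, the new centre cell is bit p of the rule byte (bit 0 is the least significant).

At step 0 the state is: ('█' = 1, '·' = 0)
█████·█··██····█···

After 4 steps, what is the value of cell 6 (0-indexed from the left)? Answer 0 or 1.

1

t=0: █████·█··██····█···
t=1: ██████·█·█████··██·
t=2: ███████·███████·███
t=3: ███████████████████
t=4: ███████████████████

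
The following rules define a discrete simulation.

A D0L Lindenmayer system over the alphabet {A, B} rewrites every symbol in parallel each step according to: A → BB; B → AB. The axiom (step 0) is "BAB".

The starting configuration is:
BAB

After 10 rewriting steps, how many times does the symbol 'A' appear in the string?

1024

0) BAB
1) ABBBAB
2) BBABABABBBAB
3) ABABBBABBBABBBABABABBBAB
4) BBABBBABABABBBABABABBBABABABBBABBBABBBABABABBBAB
5) ABABBBABABABBBABBBABBBABABABBBABBBABBBABABABBBABBBABBBABABABBBABABABBBABABABBBABBBABBBABABABBBAB
6) BBABBBABABABBBABBBABBBABABABBBABABABBBABABABBBABBBABBBABAB…ABABABBBABBBABBBABABABBBABABABBBABABABBBABBBABBBABABABBBAB  (len 192)
7) ABABBBABABABBBABBBABBBABABABBBABABABBBABABABBBABBBABBBABAB…ABABABBBABBBABBBABABABBBABABABBBABABABBBABBBABBBABABABBBAB  (len 384)
8) BBABBBABABABBBABBBABBBABABABBBABABABBBABABABBBABBBABBBABAB…ABABABBBABBBABBBABABABBBABABABBBABABABBBABBBABBBABABABBBAB  (len 768)
9) ABABBBABABABBBABBBABBBABABABBBABABABBBABABABBBABBBABBBABAB…ABABABBBABBBABBBABABABBBABABABBBABABABBBABBBABBBABABABBBAB  (len 1536)
10) BBABBBABABABBBABBBABBBABABABBBABABABBBABABABBBABBBABBBABAB…ABABABBBABBBABBBABABABBBABABABBBABABABBBABBBABBBABABABBBAB  (len 3072)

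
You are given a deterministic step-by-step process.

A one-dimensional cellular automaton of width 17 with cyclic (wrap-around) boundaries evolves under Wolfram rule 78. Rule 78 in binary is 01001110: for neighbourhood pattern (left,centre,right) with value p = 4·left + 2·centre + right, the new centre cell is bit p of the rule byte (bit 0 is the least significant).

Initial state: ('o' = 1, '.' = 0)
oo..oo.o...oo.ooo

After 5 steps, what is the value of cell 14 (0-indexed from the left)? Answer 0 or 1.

gen 0: oo..oo.o...oo.ooo
gen 1: .o.ooo.o..ooo.o..
gen 2: oo.o.o.o.oo.o.o..
gen 3: oo.o.o.o.oo.o.o.o
gen 4: .o.o.o.o.oo.o.o.o
gen 5: .o.o.o.o.oo.o.o.o

1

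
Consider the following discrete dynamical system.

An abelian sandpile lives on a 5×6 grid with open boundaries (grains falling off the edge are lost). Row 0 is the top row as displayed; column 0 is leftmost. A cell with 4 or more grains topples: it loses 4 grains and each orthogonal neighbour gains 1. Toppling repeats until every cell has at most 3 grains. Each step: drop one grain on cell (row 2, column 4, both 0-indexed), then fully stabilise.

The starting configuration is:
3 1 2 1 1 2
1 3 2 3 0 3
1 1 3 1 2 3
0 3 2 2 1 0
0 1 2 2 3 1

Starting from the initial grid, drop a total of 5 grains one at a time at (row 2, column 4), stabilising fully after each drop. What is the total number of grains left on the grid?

step 0: 3 1 2 1 1 2
1 3 2 3 0 3
1 1 3 1 2 3
0 3 2 2 1 0
0 1 2 2 3 1
step 1: 3 1 2 1 1 2
1 3 2 3 0 3
1 1 3 1 3 3
0 3 2 2 1 0
0 1 2 2 3 1
step 2: 3 1 2 1 1 3
1 3 2 3 2 0
1 1 3 2 1 1
0 3 2 2 2 1
0 1 2 2 3 1
step 3: 3 1 2 1 1 3
1 3 2 3 2 0
1 1 3 2 2 1
0 3 2 2 2 1
0 1 2 2 3 1
step 4: 3 1 2 1 1 3
1 3 2 3 2 0
1 1 3 2 3 1
0 3 2 2 2 1
0 1 2 2 3 1
step 5: 3 1 2 1 1 3
1 3 2 3 3 0
1 1 3 3 0 2
0 3 2 2 3 1
0 1 2 2 3 1

53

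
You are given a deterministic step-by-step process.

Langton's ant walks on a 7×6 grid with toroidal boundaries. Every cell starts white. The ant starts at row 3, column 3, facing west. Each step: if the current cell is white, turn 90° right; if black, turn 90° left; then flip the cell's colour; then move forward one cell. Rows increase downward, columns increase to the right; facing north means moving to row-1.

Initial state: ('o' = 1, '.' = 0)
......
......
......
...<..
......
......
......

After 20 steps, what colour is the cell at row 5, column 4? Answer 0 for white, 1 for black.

0

gen 0: ......
......
......
...<..
......
......
......
gen 1: ......
......
...^..
...o..
......
......
......
gen 2: ......
......
...o>.
...o..
......
......
......
gen 3: ......
......
...oo.
...ov.
......
......
......
gen 4: ......
......
...oo.
...<o.
......
......
......
gen 5: ......
......
...oo.
....o.
...v..
......
......
gen 6: ......
......
...oo.
....o.
..<o..
......
......
gen 7: ......
......
...oo.
..^.o.
..oo..
......
......
gen 8: ......
......
...oo.
..o>o.
..oo..
......
......
gen 9: ......
......
...oo.
..ooo.
..ov..
......
......
gen 10: ......
......
...oo.
..ooo.
..o.>.
......
......
gen 11: ......
......
...oo.
..ooo.
..o.o.
....v.
......
gen 12: ......
......
...oo.
..ooo.
..o.o.
...<o.
......
gen 13: ......
......
...oo.
..ooo.
..o^o.
...oo.
......
gen 14: ......
......
...oo.
..ooo.
..oo>.
...oo.
......
gen 15: ......
......
...oo.
..oo^.
..oo..
...oo.
......
gen 16: ......
......
...oo.
..o<..
..oo..
...oo.
......
gen 17: ......
......
...oo.
..o...
..ov..
...oo.
......
gen 18: ......
......
...oo.
..o...
..o.>.
...oo.
......
gen 19: ......
......
...oo.
..o...
..o.o.
...ov.
......
gen 20: ......
......
...oo.
..o...
..o.o.
...o.>
......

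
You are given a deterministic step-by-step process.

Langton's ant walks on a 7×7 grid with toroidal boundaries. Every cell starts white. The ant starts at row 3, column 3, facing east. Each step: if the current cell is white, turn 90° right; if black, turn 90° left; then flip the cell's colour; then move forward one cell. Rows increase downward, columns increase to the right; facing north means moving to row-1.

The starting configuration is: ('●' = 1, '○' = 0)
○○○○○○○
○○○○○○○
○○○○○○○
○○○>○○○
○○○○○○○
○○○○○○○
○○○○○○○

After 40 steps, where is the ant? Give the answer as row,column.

step 0: ○○○○○○○
○○○○○○○
○○○○○○○
○○○>○○○
○○○○○○○
○○○○○○○
○○○○○○○
step 1: ○○○○○○○
○○○○○○○
○○○○○○○
○○○●○○○
○○○v○○○
○○○○○○○
○○○○○○○
step 2: ○○○○○○○
○○○○○○○
○○○○○○○
○○○●○○○
○○<●○○○
○○○○○○○
○○○○○○○
step 3: ○○○○○○○
○○○○○○○
○○○○○○○
○○^●○○○
○○●●○○○
○○○○○○○
○○○○○○○
step 4: ○○○○○○○
○○○○○○○
○○○○○○○
○○●>○○○
○○●●○○○
○○○○○○○
○○○○○○○
step 5: ○○○○○○○
○○○○○○○
○○○^○○○
○○●○○○○
○○●●○○○
○○○○○○○
○○○○○○○
step 6: ○○○○○○○
○○○○○○○
○○○●>○○
○○●○○○○
○○●●○○○
○○○○○○○
○○○○○○○
step 7: ○○○○○○○
○○○○○○○
○○○●●○○
○○●○v○○
○○●●○○○
○○○○○○○
○○○○○○○
step 8: ○○○○○○○
○○○○○○○
○○○●●○○
○○●<●○○
○○●●○○○
○○○○○○○
○○○○○○○
step 9: ○○○○○○○
○○○○○○○
○○○^●○○
○○●●●○○
○○●●○○○
○○○○○○○
○○○○○○○
step 10: ○○○○○○○
○○○○○○○
○○<○●○○
○○●●●○○
○○●●○○○
○○○○○○○
○○○○○○○
step 11: ○○○○○○○
○○^○○○○
○○●○●○○
○○●●●○○
○○●●○○○
○○○○○○○
○○○○○○○
step 12: ○○○○○○○
○○●>○○○
○○●○●○○
○○●●●○○
○○●●○○○
○○○○○○○
○○○○○○○
step 13: ○○○○○○○
○○●●○○○
○○●v●○○
○○●●●○○
○○●●○○○
○○○○○○○
○○○○○○○
step 14: ○○○○○○○
○○●●○○○
○○<●●○○
○○●●●○○
○○●●○○○
○○○○○○○
○○○○○○○
step 15: ○○○○○○○
○○●●○○○
○○○●●○○
○○v●●○○
○○●●○○○
○○○○○○○
○○○○○○○
step 16: ○○○○○○○
○○●●○○○
○○○●●○○
○○○>●○○
○○●●○○○
○○○○○○○
○○○○○○○
step 17: ○○○○○○○
○○●●○○○
○○○^●○○
○○○○●○○
○○●●○○○
○○○○○○○
○○○○○○○
step 18: ○○○○○○○
○○●●○○○
○○<○●○○
○○○○●○○
○○●●○○○
○○○○○○○
○○○○○○○
step 19: ○○○○○○○
○○^●○○○
○○●○●○○
○○○○●○○
○○●●○○○
○○○○○○○
○○○○○○○
step 20: ○○○○○○○
○<○●○○○
○○●○●○○
○○○○●○○
○○●●○○○
○○○○○○○
○○○○○○○
step 21: ○^○○○○○
○●○●○○○
○○●○●○○
○○○○●○○
○○●●○○○
○○○○○○○
○○○○○○○
step 22: ○●>○○○○
○●○●○○○
○○●○●○○
○○○○●○○
○○●●○○○
○○○○○○○
○○○○○○○
step 23: ○●●○○○○
○●v●○○○
○○●○●○○
○○○○●○○
○○●●○○○
○○○○○○○
○○○○○○○
step 24: ○●●○○○○
○<●●○○○
○○●○●○○
○○○○●○○
○○●●○○○
○○○○○○○
○○○○○○○
step 25: ○●●○○○○
○○●●○○○
○v●○●○○
○○○○●○○
○○●●○○○
○○○○○○○
○○○○○○○
step 26: ○●●○○○○
○○●●○○○
<●●○●○○
○○○○●○○
○○●●○○○
○○○○○○○
○○○○○○○
step 27: ○●●○○○○
^○●●○○○
●●●○●○○
○○○○●○○
○○●●○○○
○○○○○○○
○○○○○○○
step 28: ○●●○○○○
●>●●○○○
●●●○●○○
○○○○●○○
○○●●○○○
○○○○○○○
○○○○○○○
step 29: ○●●○○○○
●●●●○○○
●v●○●○○
○○○○●○○
○○●●○○○
○○○○○○○
○○○○○○○
step 30: ○●●○○○○
●●●●○○○
●○>○●○○
○○○○●○○
○○●●○○○
○○○○○○○
○○○○○○○
step 31: ○●●○○○○
●●^●○○○
●○○○●○○
○○○○●○○
○○●●○○○
○○○○○○○
○○○○○○○
step 32: ○●●○○○○
●<○●○○○
●○○○●○○
○○○○●○○
○○●●○○○
○○○○○○○
○○○○○○○
step 33: ○●●○○○○
●○○●○○○
●v○○●○○
○○○○●○○
○○●●○○○
○○○○○○○
○○○○○○○
step 34: ○●●○○○○
●○○●○○○
<●○○●○○
○○○○●○○
○○●●○○○
○○○○○○○
○○○○○○○
step 35: ○●●○○○○
●○○●○○○
○●○○●○○
v○○○●○○
○○●●○○○
○○○○○○○
○○○○○○○
step 36: ○●●○○○○
●○○●○○○
○●○○●○○
●○○○●○<
○○●●○○○
○○○○○○○
○○○○○○○
step 37: ○●●○○○○
●○○●○○○
○●○○●○^
●○○○●○●
○○●●○○○
○○○○○○○
○○○○○○○
step 38: ○●●○○○○
●○○●○○○
>●○○●○●
●○○○●○●
○○●●○○○
○○○○○○○
○○○○○○○
step 39: ○●●○○○○
●○○●○○○
●●○○●○●
v○○○●○●
○○●●○○○
○○○○○○○
○○○○○○○
step 40: ○●●○○○○
●○○●○○○
●●○○●○●
○>○○●○●
○○●●○○○
○○○○○○○
○○○○○○○

3,1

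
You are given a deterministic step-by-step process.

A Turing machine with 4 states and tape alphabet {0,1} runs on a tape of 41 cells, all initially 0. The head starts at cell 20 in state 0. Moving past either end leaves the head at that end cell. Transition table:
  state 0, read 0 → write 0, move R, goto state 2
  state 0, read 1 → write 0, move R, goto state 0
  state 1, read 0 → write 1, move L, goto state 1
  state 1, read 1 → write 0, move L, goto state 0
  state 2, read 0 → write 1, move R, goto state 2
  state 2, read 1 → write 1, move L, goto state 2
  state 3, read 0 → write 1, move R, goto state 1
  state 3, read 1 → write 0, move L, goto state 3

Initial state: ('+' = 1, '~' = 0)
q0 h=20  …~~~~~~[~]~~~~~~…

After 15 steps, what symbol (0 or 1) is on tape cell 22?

t=0: q0 h=20  …~~~~~~[~]~~~~~~…
t=1: q2 h=21  …~~~~~~[~]~~~~~~…
t=2: q2 h=22  …~~~~~+[~]~~~~~~…
t=3: q2 h=23  …~~~~++[~]~~~~~~…
t=4: q2 h=24  …~~~+++[~]~~~~~~…
t=5: q2 h=25  …~~++++[~]~~~~~~…
t=6: q2 h=26  …~+++++[~]~~~~~~…
t=7: q2 h=27  …++++++[~]~~~~~~…
t=8: q2 h=28  …++++++[~]~~~~~~…
t=9: q2 h=29  …++++++[~]~~~~~~…
t=10: q2 h=30  …++++++[~]~~~~~~…
t=11: q2 h=31  …++++++[~]~~~~~~…
t=12: q2 h=32  …++++++[~]~~~~~~…
t=13: q2 h=33  …++++++[~]~~~~~~…
t=14: q2 h=34  …++++++[~]~~~~~~|
t=15: q2 h=35  …++++++[~]~~~~~|

1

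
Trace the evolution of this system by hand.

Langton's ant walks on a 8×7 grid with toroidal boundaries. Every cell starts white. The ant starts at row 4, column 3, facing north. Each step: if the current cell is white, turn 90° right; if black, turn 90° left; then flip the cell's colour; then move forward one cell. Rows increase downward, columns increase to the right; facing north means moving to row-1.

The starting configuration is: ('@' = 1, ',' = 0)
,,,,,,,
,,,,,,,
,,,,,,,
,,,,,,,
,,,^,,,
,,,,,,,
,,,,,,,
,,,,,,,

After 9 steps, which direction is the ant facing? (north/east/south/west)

west

k=0  ,,,,,,,
,,,,,,,
,,,,,,,
,,,,,,,
,,,^,,,
,,,,,,,
,,,,,,,
,,,,,,,
k=1  ,,,,,,,
,,,,,,,
,,,,,,,
,,,,,,,
,,,@>,,
,,,,,,,
,,,,,,,
,,,,,,,
k=2  ,,,,,,,
,,,,,,,
,,,,,,,
,,,,,,,
,,,@@,,
,,,,v,,
,,,,,,,
,,,,,,,
k=3  ,,,,,,,
,,,,,,,
,,,,,,,
,,,,,,,
,,,@@,,
,,,<@,,
,,,,,,,
,,,,,,,
k=4  ,,,,,,,
,,,,,,,
,,,,,,,
,,,,,,,
,,,^@,,
,,,@@,,
,,,,,,,
,,,,,,,
k=5  ,,,,,,,
,,,,,,,
,,,,,,,
,,,,,,,
,,<,@,,
,,,@@,,
,,,,,,,
,,,,,,,
k=6  ,,,,,,,
,,,,,,,
,,,,,,,
,,^,,,,
,,@,@,,
,,,@@,,
,,,,,,,
,,,,,,,
k=7  ,,,,,,,
,,,,,,,
,,,,,,,
,,@>,,,
,,@,@,,
,,,@@,,
,,,,,,,
,,,,,,,
k=8  ,,,,,,,
,,,,,,,
,,,,,,,
,,@@,,,
,,@v@,,
,,,@@,,
,,,,,,,
,,,,,,,
k=9  ,,,,,,,
,,,,,,,
,,,,,,,
,,@@,,,
,,<@@,,
,,,@@,,
,,,,,,,
,,,,,,,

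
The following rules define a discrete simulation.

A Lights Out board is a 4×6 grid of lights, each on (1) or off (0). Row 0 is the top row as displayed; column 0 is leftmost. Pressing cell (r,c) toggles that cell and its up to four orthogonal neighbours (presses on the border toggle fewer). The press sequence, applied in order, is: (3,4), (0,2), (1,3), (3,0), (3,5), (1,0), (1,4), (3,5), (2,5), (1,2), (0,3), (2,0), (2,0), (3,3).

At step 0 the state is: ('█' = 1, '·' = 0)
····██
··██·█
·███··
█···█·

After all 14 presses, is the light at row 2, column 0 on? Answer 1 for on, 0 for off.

step 0: ····██
··██·█
·███··
█···█·
step 1: ····██
··██·█
·████·
█··█·█
step 2: ·█████
···█·█
·████·
█··█·█
step 3: ·██·██
··█·██
·██·█·
█··█·█
step 4: ·██·██
··█·██
███·█·
·█·█·█
step 5: ·██·██
··█·██
███·██
·█·██·
step 6: ███·██
███·██
·██·██
·█·██·
step 7: ███··█
████··
·██··█
·█·██·
step 8: ███··█
████··
·██···
·█·█·█
step 9: ███··█
████·█
·██·██
·█·█··
step 10: ██···█
█····█
·█··██
·█·█··
step 11: ██████
█··█·█
·█··██
·█·█··
step 12: ██████
···█·█
█···██
██·█··
step 13: ██████
█··█·█
·█··██
·█·█··
step 14: ██████
█··█·█
·█·███
·██·█·

0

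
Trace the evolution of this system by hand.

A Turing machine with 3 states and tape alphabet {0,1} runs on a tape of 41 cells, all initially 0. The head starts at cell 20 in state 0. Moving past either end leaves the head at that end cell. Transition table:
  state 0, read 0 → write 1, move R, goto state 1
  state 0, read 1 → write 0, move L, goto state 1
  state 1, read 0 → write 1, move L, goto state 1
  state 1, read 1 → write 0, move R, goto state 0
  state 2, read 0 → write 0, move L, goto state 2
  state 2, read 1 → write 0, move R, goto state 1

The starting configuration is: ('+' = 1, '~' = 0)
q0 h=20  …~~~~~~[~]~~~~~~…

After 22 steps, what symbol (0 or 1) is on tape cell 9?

1

step 0: q0 h=20  …~~~~~~[~]~~~~~~…
step 1: q1 h=21  …~~~~~+[~]~~~~~~…
step 2: q1 h=20  …~~~~~~[+]+~~~~~…
step 3: q0 h=21  …~~~~~~[+]~~~~~~…
step 4: q1 h=20  …~~~~~~[~]~~~~~~…
step 5: q1 h=19  …~~~~~~[~]+~~~~~…
step 6: q1 h=18  …~~~~~~[~]++~~~~…
step 7: q1 h=17  …~~~~~~[~]+++~~~…
step 8: q1 h=16  …~~~~~~[~]++++~~…
step 9: q1 h=15  …~~~~~~[~]+++++~…
step 10: q1 h=14  …~~~~~~[~]++++++…
step 11: q1 h=13  …~~~~~~[~]++++++…
step 12: q1 h=12  …~~~~~~[~]++++++…
step 13: q1 h=11  …~~~~~~[~]++++++…
step 14: q1 h=10  …~~~~~~[~]++++++…
step 15: q1 h= 9  …~~~~~~[~]++++++…
step 16: q1 h= 8  …~~~~~~[~]++++++…
step 17: q1 h= 7  …~~~~~~[~]++++++…
step 18: q1 h= 6  |~~~~~~[~]++++++…
step 19: q1 h= 5  |~~~~~[~]++++++…
step 20: q1 h= 4  |~~~~[~]++++++…
step 21: q1 h= 3  |~~~[~]++++++…
step 22: q1 h= 2  |~~[~]++++++…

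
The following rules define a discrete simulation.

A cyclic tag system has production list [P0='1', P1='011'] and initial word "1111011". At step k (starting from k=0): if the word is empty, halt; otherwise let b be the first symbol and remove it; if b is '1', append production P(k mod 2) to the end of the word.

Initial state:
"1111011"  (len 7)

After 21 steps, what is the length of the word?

0) "1111011"  (len 7)
1) "1110111"  (len 7)
2) "110111011"  (len 9)
3) "101110111"  (len 9)
4) "01110111011"  (len 11)
5) "1110111011"  (len 10)
6) "110111011011"  (len 12)
7) "101110110111"  (len 12)
8) "01110110111011"  (len 14)
9) "1110110111011"  (len 13)
10) "110110111011011"  (len 15)
11) "101101110110111"  (len 15)
12) "01101110110111011"  (len 17)
13) "1101110110111011"  (len 16)
14) "101110110111011011"  (len 18)
15) "011101101110110111"  (len 18)
16) "11101101110110111"  (len 17)
17) "11011011101101111"  (len 17)
18) "1011011101101111011"  (len 19)
19) "0110111011011110111"  (len 19)
20) "110111011011110111"  (len 18)
21) "101110110111101111"  (len 18)

18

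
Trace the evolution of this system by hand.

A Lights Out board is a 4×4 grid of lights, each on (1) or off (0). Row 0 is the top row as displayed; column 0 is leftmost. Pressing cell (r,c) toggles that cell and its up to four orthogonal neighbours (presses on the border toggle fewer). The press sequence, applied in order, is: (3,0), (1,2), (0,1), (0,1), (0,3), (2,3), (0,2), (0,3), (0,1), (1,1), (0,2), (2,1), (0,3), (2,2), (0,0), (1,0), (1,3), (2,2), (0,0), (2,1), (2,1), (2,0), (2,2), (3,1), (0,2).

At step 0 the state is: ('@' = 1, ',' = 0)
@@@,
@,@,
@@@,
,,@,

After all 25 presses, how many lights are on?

11

k=0  @@@,
@,@,
@@@,
,,@,
k=1  @@@,
@,@,
,@@,
@@@,
k=2  @@,,
@@,@
,@,,
@@@,
k=3  ,,@,
@,,@
,@,,
@@@,
k=4  @@,,
@@,@
,@,,
@@@,
k=5  @@@@
@@,,
,@,,
@@@,
k=6  @@@@
@@,@
,@@@
@@@@
k=7  @,,,
@@@@
,@@@
@@@@
k=8  @,@@
@@@,
,@@@
@@@@
k=9  ,@,@
@,@,
,@@@
@@@@
k=10  ,,,@
,@,,
,,@@
@@@@
k=11  ,@@,
,@@,
,,@@
@@@@
k=12  ,@@,
,,@,
@@,@
@,@@
k=13  ,@,@
,,@@
@@,@
@,@@
k=14  ,@,@
,,,@
@,@,
@,,@
k=15  @,,@
@,,@
@,@,
@,,@
k=16  ,,,@
,@,@
,,@,
@,,@
k=17  ,,,,
,@@,
,,@@
@,,@
k=18  ,,,,
,@,,
,@,,
@,@@
k=19  @@,,
@@,,
,@,,
@,@@
k=20  @@,,
@,,,
@,@,
@@@@
k=21  @@,,
@@,,
,@,,
@,@@
k=22  @@,,
,@,,
@,,,
,,@@
k=23  @@,,
,@@,
@@@@
,,,@
k=24  @@,,
,@@,
@,@@
@@@@
k=25  @,@@
,@,,
@,@@
@@@@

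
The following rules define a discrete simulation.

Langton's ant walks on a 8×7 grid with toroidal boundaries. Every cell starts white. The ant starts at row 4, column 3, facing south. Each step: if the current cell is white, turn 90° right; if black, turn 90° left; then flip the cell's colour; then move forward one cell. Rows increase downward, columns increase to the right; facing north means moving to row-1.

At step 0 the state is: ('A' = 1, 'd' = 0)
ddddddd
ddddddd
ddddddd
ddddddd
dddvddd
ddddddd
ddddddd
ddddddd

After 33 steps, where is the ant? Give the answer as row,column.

2,4

0) ddddddd
ddddddd
ddddddd
ddddddd
dddvddd
ddddddd
ddddddd
ddddddd
1) ddddddd
ddddddd
ddddddd
ddddddd
dd<Addd
ddddddd
ddddddd
ddddddd
2) ddddddd
ddddddd
ddddddd
dd^dddd
ddAAddd
ddddddd
ddddddd
ddddddd
3) ddddddd
ddddddd
ddddddd
ddA>ddd
ddAAddd
ddddddd
ddddddd
ddddddd
4) ddddddd
ddddddd
ddddddd
ddAAddd
ddAvddd
ddddddd
ddddddd
ddddddd
5) ddddddd
ddddddd
ddddddd
ddAAddd
ddAd>dd
ddddddd
ddddddd
ddddddd
6) ddddddd
ddddddd
ddddddd
ddAAddd
ddAdAdd
ddddvdd
ddddddd
ddddddd
7) ddddddd
ddddddd
ddddddd
ddAAddd
ddAdAdd
ddd<Add
ddddddd
ddddddd
8) ddddddd
ddddddd
ddddddd
ddAAddd
ddA^Add
dddAAdd
ddddddd
ddddddd
9) ddddddd
ddddddd
ddddddd
ddAAddd
ddAA>dd
dddAAdd
ddddddd
ddddddd
10) ddddddd
ddddddd
ddddddd
ddAA^dd
ddAAddd
dddAAdd
ddddddd
ddddddd
11) ddddddd
ddddddd
ddddddd
ddAAA>d
ddAAddd
dddAAdd
ddddddd
ddddddd
12) ddddddd
ddddddd
ddddddd
ddAAAAd
ddAAdvd
dddAAdd
ddddddd
ddddddd
13) ddddddd
ddddddd
ddddddd
ddAAAAd
ddAA<Ad
dddAAdd
ddddddd
ddddddd
14) ddddddd
ddddddd
ddddddd
ddAA^Ad
ddAAAAd
dddAAdd
ddddddd
ddddddd
15) ddddddd
ddddddd
ddddddd
ddA<dAd
ddAAAAd
dddAAdd
ddddddd
ddddddd
16) ddddddd
ddddddd
ddddddd
ddAddAd
ddAvAAd
dddAAdd
ddddddd
ddddddd
17) ddddddd
ddddddd
ddddddd
ddAddAd
ddAd>Ad
dddAAdd
ddddddd
ddddddd
18) ddddddd
ddddddd
ddddddd
ddAd^Ad
ddAddAd
dddAAdd
ddddddd
ddddddd
19) ddddddd
ddddddd
ddddddd
ddAdA>d
ddAddAd
dddAAdd
ddddddd
ddddddd
20) ddddddd
ddddddd
ddddd^d
ddAdAdd
ddAddAd
dddAAdd
ddddddd
ddddddd
21) ddddddd
ddddddd
dddddA>
ddAdAdd
ddAddAd
dddAAdd
ddddddd
ddddddd
22) ddddddd
ddddddd
dddddAA
ddAdAdv
ddAddAd
dddAAdd
ddddddd
ddddddd
23) ddddddd
ddddddd
dddddAA
ddAdA<A
ddAddAd
dddAAdd
ddddddd
ddddddd
24) ddddddd
ddddddd
ddddd^A
ddAdAAA
ddAddAd
dddAAdd
ddddddd
ddddddd
25) ddddddd
ddddddd
dddd<dA
ddAdAAA
ddAddAd
dddAAdd
ddddddd
ddddddd
26) ddddddd
dddd^dd
ddddAdA
ddAdAAA
ddAddAd
dddAAdd
ddddddd
ddddddd
27) ddddddd
ddddA>d
ddddAdA
ddAdAAA
ddAddAd
dddAAdd
ddddddd
ddddddd
28) ddddddd
ddddAAd
ddddAvA
ddAdAAA
ddAddAd
dddAAdd
ddddddd
ddddddd
29) ddddddd
ddddAAd
dddd<AA
ddAdAAA
ddAddAd
dddAAdd
ddddddd
ddddddd
30) ddddddd
ddddAAd
dddddAA
ddAdvAA
ddAddAd
dddAAdd
ddddddd
ddddddd
31) ddddddd
ddddAAd
dddddAA
ddAdd>A
ddAddAd
dddAAdd
ddddddd
ddddddd
32) ddddddd
ddddAAd
ddddd^A
ddAdddA
ddAddAd
dddAAdd
ddddddd
ddddddd
33) ddddddd
ddddAAd
dddd<dA
ddAdddA
ddAddAd
dddAAdd
ddddddd
ddddddd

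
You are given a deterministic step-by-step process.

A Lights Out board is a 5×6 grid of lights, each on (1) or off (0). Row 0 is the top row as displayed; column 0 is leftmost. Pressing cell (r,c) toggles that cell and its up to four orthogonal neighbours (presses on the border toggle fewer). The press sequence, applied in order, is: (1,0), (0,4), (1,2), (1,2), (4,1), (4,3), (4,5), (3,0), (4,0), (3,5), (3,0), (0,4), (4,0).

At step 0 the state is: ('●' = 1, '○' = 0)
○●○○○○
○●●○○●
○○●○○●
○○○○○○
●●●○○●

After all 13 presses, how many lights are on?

13

step 0: ○●○○○○
○●●○○●
○○●○○●
○○○○○○
●●●○○●
step 1: ●●○○○○
●○●○○●
●○●○○●
○○○○○○
●●●○○●
step 2: ●●○●●●
●○●○●●
●○●○○●
○○○○○○
●●●○○●
step 3: ●●●●●●
●●○●●●
●○○○○●
○○○○○○
●●●○○●
step 4: ●●○●●●
●○●○●●
●○●○○●
○○○○○○
●●●○○●
step 5: ●●○●●●
●○●○●●
●○●○○●
○●○○○○
○○○○○●
step 6: ●●○●●●
●○●○●●
●○●○○●
○●○●○○
○○●●●●
step 7: ●●○●●●
●○●○●●
●○●○○●
○●○●○●
○○●●○○
step 8: ●●○●●●
●○●○●●
○○●○○●
●○○●○●
●○●●○○
step 9: ●●○●●●
●○●○●●
○○●○○●
○○○●○●
○●●●○○
step 10: ●●○●●●
●○●○●●
○○●○○○
○○○●●○
○●●●○●
step 11: ●●○●●●
●○●○●●
●○●○○○
●●○●●○
●●●●○●
step 12: ●●○○○○
●○●○○●
●○●○○○
●●○●●○
●●●●○●
step 13: ●●○○○○
●○●○○●
●○●○○○
○●○●●○
○○●●○●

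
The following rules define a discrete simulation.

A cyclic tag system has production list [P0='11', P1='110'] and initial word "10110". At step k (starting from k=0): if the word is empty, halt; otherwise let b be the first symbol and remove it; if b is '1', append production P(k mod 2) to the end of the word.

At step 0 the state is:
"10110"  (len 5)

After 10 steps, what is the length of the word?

gen 0: "10110"  (len 5)
gen 1: "011011"  (len 6)
gen 2: "11011"  (len 5)
gen 3: "101111"  (len 6)
gen 4: "01111110"  (len 8)
gen 5: "1111110"  (len 7)
gen 6: "111110110"  (len 9)
gen 7: "1111011011"  (len 10)
gen 8: "111011011110"  (len 12)
gen 9: "1101101111011"  (len 13)
gen 10: "101101111011110"  (len 15)

15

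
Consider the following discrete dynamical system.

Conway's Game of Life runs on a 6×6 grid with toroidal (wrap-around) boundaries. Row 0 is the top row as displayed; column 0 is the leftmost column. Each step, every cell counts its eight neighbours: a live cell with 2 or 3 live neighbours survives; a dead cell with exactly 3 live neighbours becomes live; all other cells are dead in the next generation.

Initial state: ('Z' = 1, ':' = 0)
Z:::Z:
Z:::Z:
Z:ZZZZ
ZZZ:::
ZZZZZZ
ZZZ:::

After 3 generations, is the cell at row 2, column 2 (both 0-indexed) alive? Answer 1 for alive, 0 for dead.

1

step 0: Z:::Z:
Z:::Z:
Z:ZZZZ
ZZZ:::
ZZZZZZ
ZZZ:::
step 1: Z::Z::
Z:::::
::Z:Z:
::::::
::::Z:
::::::
step 2: ::::::
:Z:Z:Z
::::::
:::Z::
::::::
::::::
step 3: ::::::
::::::
::Z:Z:
::::::
::::::
::::::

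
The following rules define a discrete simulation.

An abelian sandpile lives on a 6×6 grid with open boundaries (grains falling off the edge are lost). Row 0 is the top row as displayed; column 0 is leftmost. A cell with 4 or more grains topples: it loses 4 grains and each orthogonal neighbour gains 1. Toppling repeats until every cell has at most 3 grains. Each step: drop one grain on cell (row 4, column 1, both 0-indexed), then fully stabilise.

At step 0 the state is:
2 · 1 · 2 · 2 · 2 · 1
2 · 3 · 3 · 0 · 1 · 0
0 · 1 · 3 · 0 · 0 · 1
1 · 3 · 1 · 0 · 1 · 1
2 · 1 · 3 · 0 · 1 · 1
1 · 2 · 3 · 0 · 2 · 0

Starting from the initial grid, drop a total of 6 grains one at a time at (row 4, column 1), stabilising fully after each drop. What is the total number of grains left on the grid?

step 0: 2 · 1 · 2 · 2 · 2 · 1
2 · 3 · 3 · 0 · 1 · 0
0 · 1 · 3 · 0 · 0 · 1
1 · 3 · 1 · 0 · 1 · 1
2 · 1 · 3 · 0 · 1 · 1
1 · 2 · 3 · 0 · 2 · 0
step 1: 2 · 1 · 2 · 2 · 2 · 1
2 · 3 · 3 · 0 · 1 · 0
0 · 1 · 3 · 0 · 0 · 1
1 · 3 · 1 · 0 · 1 · 1
2 · 2 · 3 · 0 · 1 · 1
1 · 2 · 3 · 0 · 2 · 0
step 2: 2 · 1 · 2 · 2 · 2 · 1
2 · 3 · 3 · 0 · 1 · 0
0 · 1 · 3 · 0 · 0 · 1
1 · 3 · 1 · 0 · 1 · 1
2 · 3 · 3 · 0 · 1 · 1
1 · 2 · 3 · 0 · 2 · 0
step 3: 2 · 1 · 2 · 2 · 2 · 1
2 · 3 · 3 · 0 · 1 · 0
0 · 2 · 3 · 0 · 0 · 1
2 · 0 · 3 · 0 · 1 · 1
3 · 3 · 1 · 1 · 1 · 1
2 · 0 · 1 · 1 · 2 · 0
step 4: 2 · 1 · 2 · 2 · 2 · 1
2 · 3 · 3 · 0 · 1 · 0
0 · 2 · 3 · 0 · 0 · 1
3 · 1 · 3 · 0 · 1 · 1
0 · 1 · 2 · 1 · 1 · 1
3 · 1 · 1 · 1 · 2 · 0
step 5: 2 · 1 · 2 · 2 · 2 · 1
2 · 3 · 3 · 0 · 1 · 0
0 · 2 · 3 · 0 · 0 · 1
3 · 1 · 3 · 0 · 1 · 1
0 · 2 · 2 · 1 · 1 · 1
3 · 1 · 1 · 1 · 2 · 0
step 6: 2 · 1 · 2 · 2 · 2 · 1
2 · 3 · 3 · 0 · 1 · 0
0 · 2 · 3 · 0 · 0 · 1
3 · 1 · 3 · 0 · 1 · 1
0 · 3 · 2 · 1 · 1 · 1
3 · 1 · 1 · 1 · 2 · 0

50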